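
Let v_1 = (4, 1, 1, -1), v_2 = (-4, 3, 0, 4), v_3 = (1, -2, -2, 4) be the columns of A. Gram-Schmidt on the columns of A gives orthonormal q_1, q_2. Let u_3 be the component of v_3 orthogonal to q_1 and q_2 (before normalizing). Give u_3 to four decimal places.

u_3 = (1.8816, -2.1551, -1.8735, 3.4980)

v_1 = (4, 1, 1, -1); ‖v_1‖ = 4.3589, so q_1 = (0.9177, 0.2294, 0.2294, -0.2294).
q_1·v_2 = 0.9177·(-4) + 0.2294·3 + 0.2294·0 + (-0.2294)·4 = -3.9001.
u_2 = v_2 + 3.9001·q_1 = (-0.4211, 3.8947, 0.8947, 3.1053).
‖u_2‖ = 5.0783, so q_2 = (-0.0829, 0.7669, 0.1762, 0.6115).
q_1·v_3 = 0.9177·1 + 0.2294·(-2) + 0.2294·(-2) + (-0.2294)·4 = -0.9177; q_2·v_3 = (-0.0829)·1 + 0.7669·(-2) + 0.1762·(-2) + 0.6115·4 = 0.4767.
u_3 = v_3 + 0.9177·q_1 − 0.4767·q_2 = (1.8816, -2.1551, -1.8735, 3.4980).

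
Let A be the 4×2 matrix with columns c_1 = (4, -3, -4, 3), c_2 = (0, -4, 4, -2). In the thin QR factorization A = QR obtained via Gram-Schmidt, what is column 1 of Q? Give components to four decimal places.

c_1 = (4, -3, -4, 3); ‖c_1‖ = 7.0711, so q_1 = (0.5657, -0.4243, -0.5657, 0.4243).

q_1 = (0.5657, -0.4243, -0.5657, 0.4243)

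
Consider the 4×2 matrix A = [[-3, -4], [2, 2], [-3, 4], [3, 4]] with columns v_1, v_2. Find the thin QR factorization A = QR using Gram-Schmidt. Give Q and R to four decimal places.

v_1 = (-3, 2, -3, 3); ‖v_1‖ = 5.5678, so q_1 = (-0.5388, 0.3592, -0.5388, 0.5388).
q_1·v_2 = (-0.5388)·(-4) + 0.3592·2 + (-0.5388)·4 + 0.5388·4 = 2.8737.
u_2 = v_2 − 2.8737·q_1 = (-2.4516, 0.9677, 5.5484, 2.4516).
‖u_2‖ = 6.6138, so q_2 = (-0.3707, 0.1463, 0.8389, 0.3707).

Q = [[-0.5388, -0.3707], [0.3592, 0.1463], [-0.5388, 0.8389], [0.5388, 0.3707]], R = [[5.5678, 2.8737], [0.0000, 6.6138]]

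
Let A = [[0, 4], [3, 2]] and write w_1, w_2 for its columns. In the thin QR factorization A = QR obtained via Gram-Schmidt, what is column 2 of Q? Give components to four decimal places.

e_2 = (1.0000, 0.0000)

e_1 = w_1/‖w_1‖ = (0, 3)/3.0000 = (0.0000, 1.0000).
r_{12} = e_1·w_2 = 2.0000.
u_2 = w_2 − 2.0000·e_1 = (4.0000, 0.0000).
‖u_2‖ = 4.0000, so e_2 = (1.0000, 0.0000).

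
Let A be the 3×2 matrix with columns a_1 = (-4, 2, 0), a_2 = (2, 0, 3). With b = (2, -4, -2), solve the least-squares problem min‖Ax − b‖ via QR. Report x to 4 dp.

x = (-1.1429, -0.8571)

a_1 = (-4, 2, 0); ‖a_1‖ = 4.4721, so q_1 = (-0.8944, 0.4472, 0.0000).
q_1·a_2 = (-0.8944)·2 + 0.4472·0 + 0.0000·3 = -1.7889.
u_2 = a_2 + 1.7889·q_1 = (0.4000, 0.8000, 3.0000).
‖u_2‖ = 3.1305, so q_2 = (0.1278, 0.2556, 0.9583).
Qᵀb = (-3.5777, -2.6833).
Back-substitute: x_2 = -2.6833/3.1305 = -0.8571.
x_1 = (-3.5777 + 1.7889·(-0.8571))/4.4721 = -1.1429.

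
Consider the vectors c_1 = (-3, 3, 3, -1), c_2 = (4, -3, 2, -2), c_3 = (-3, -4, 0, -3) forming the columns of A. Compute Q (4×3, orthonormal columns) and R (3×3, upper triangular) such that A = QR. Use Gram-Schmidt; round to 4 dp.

Q = [[-0.5669, 0.5021, -0.6264], [0.5669, -0.3095, -0.6373], [0.5669, 0.6534, -0.1321], [-0.1890, -0.4746, -0.4290]], R = [[5.2915, -2.4568, 0.0000], [0.0000, 5.1927, 1.1555], [0.0000, 0.0000, 5.7153]]

c_1 = (-3, 3, 3, -1); ‖c_1‖ = 5.2915, so e_1 = (-0.5669, 0.5669, 0.5669, -0.1890).
e_1·c_2 = (-0.5669)·4 + 0.5669·(-3) + 0.5669·2 + (-0.1890)·(-2) = -2.4568.
u_2 = c_2 + 2.4568·e_1 = (2.6071, -1.6071, 3.3929, -2.4643).
‖u_2‖ = 5.1927, so e_2 = (0.5021, -0.3095, 0.6534, -0.4746).
e_1·c_3 = (-0.5669)·(-3) + 0.5669·(-4) + 0.5669·0 + (-0.1890)·(-3) = 0.0000; e_2·c_3 = 0.5021·(-3) + (-0.3095)·(-4) + 0.6534·0 + (-0.4746)·(-3) = 1.1555.
u_3 = c_3 − 0.0000·e_1 − 1.1555·e_2 = (-3.5801, -3.6424, -0.7550, -2.4517).
‖u_3‖ = 5.7153, so e_3 = (-0.6264, -0.6373, -0.1321, -0.4290).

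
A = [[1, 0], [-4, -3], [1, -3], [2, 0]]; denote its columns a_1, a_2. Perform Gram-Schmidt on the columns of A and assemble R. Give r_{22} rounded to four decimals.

r_{22} = 3.7839

e_1 = a_1/‖a_1‖ = (1, -4, 1, 2)/4.6904 = (0.2132, -0.8528, 0.2132, 0.4264).
r_{12} = e_1·a_2 = 1.9188.
u_2 = a_2 − 1.9188·e_1 = (-0.4091, -1.3636, -3.4091, -0.8182).
r_{22} = ‖u_2‖ = 3.7839.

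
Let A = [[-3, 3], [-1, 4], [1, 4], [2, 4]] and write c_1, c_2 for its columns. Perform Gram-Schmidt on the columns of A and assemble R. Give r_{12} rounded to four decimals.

r_{12} = -0.2582

c_1 = (-3, -1, 1, 2); ‖c_1‖ = 3.8730, so e_1 = (-0.7746, -0.2582, 0.2582, 0.5164).
r_{12} = e_1·c_2 = -0.2582.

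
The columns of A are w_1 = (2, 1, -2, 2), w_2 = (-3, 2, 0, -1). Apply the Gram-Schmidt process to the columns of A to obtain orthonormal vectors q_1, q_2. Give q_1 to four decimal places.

q_1 = (0.5547, 0.2774, -0.5547, 0.5547)

w_1 = (2, 1, -2, 2); ‖w_1‖ = 3.6056, so q_1 = (0.5547, 0.2774, -0.5547, 0.5547).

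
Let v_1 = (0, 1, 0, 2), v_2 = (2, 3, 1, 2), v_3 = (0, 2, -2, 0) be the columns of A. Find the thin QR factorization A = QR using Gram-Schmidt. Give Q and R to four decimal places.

q_1 = v_1/‖v_1‖ = (0, 1, 0, 2)/2.2361 = (0.0000, 0.4472, 0.0000, 0.8944).
r_{12} = q_1·v_2 = 3.1305.
u_2 = v_2 − 3.1305·q_1 = (2.0000, 1.6000, 1.0000, -0.8000).
‖u_2‖ = 2.8636, so q_2 = (0.6984, 0.5587, 0.3492, -0.2794).
r_{13} = q_1·v_3 = 0.8944; r_{23} = q_2·v_3 = 0.4191.
u_3 = v_3 − 0.8944·q_1 − 0.4191·q_2 = (-0.2927, 1.3659, -2.1463, -0.6829).
‖u_3‖ = 2.6504, so q_3 = (-0.1104, 0.5153, -0.8098, -0.2577).

Q = [[0.0000, 0.6984, -0.1104], [0.4472, 0.5587, 0.5153], [0.0000, 0.3492, -0.8098], [0.8944, -0.2794, -0.2577]], R = [[2.2361, 3.1305, 0.8944], [0.0000, 2.8636, 0.4191], [0.0000, 0.0000, 2.6504]]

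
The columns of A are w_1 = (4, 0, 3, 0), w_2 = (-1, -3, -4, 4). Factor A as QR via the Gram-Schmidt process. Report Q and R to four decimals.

Q = [[0.8000, 0.2768], [0.0000, -0.5323], [0.6000, -0.3691], [0.0000, 0.7098]], R = [[5.0000, -3.2000], [0.0000, 5.6356]]

w_1 = (4, 0, 3, 0); ‖w_1‖ = 5.0000, so e_1 = (0.8000, 0.0000, 0.6000, 0.0000).
e_1·w_2 = 0.8000·(-1) + 0.0000·(-3) + 0.6000·(-4) + 0.0000·4 = -3.2000.
u_2 = w_2 + 3.2000·e_1 = (1.5600, -3.0000, -2.0800, 4.0000).
‖u_2‖ = 5.6356, so e_2 = (0.2768, -0.5323, -0.3691, 0.7098).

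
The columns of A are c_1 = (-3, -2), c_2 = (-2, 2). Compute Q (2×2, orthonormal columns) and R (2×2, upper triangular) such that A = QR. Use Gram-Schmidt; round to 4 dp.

q_1 = c_1/‖c_1‖ = (-3, -2)/3.6056 = (-0.8321, -0.5547).
r_{12} = q_1·c_2 = 0.5547.
u_2 = c_2 − 0.5547·q_1 = (-1.5385, 2.3077).
‖u_2‖ = 2.7735, so q_2 = (-0.5547, 0.8321).

Q = [[-0.8321, -0.5547], [-0.5547, 0.8321]], R = [[3.6056, 0.5547], [0.0000, 2.7735]]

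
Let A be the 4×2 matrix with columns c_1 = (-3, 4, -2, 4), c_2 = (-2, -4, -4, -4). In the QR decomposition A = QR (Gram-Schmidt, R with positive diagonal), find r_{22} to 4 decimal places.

r_{22} = 6.6933

c_1 = (-3, 4, -2, 4); ‖c_1‖ = 6.7082, so q_1 = (-0.4472, 0.5963, -0.2981, 0.5963).
q_1·c_2 = (-0.4472)·(-2) + 0.5963·(-4) + (-0.2981)·(-4) + 0.5963·(-4) = -2.6833.
u_2 = c_2 + 2.6833·q_1 = (-3.2000, -2.4000, -4.8000, -2.4000).
r_{22} = ‖u_2‖ = 6.6933.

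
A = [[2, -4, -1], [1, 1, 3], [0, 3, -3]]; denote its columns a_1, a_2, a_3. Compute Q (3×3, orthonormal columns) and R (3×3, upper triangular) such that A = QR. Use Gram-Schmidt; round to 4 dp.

Q = [[0.8944, -0.2981, -0.3333], [0.4472, 0.5963, 0.6667], [0.0000, 0.7454, -0.6667]], R = [[2.2361, -3.1305, 0.4472], [0.0000, 4.0249, -0.1491], [0.0000, 0.0000, 4.3333]]

a_1 = (2, 1, 0); ‖a_1‖ = 2.2361, so q_1 = (0.8944, 0.4472, 0.0000).
q_1·a_2 = 0.8944·(-4) + 0.4472·1 + 0.0000·3 = -3.1305.
u_2 = a_2 + 3.1305·q_1 = (-1.2000, 2.4000, 3.0000).
‖u_2‖ = 4.0249, so q_2 = (-0.2981, 0.5963, 0.7454).
q_1·a_3 = 0.8944·(-1) + 0.4472·3 + 0.0000·(-3) = 0.4472; q_2·a_3 = (-0.2981)·(-1) + 0.5963·3 + 0.7454·(-3) = -0.1491.
u_3 = a_3 − 0.4472·q_1 + 0.1491·q_2 = (-1.4444, 2.8889, -2.8889).
‖u_3‖ = 4.3333, so q_3 = (-0.3333, 0.6667, -0.6667).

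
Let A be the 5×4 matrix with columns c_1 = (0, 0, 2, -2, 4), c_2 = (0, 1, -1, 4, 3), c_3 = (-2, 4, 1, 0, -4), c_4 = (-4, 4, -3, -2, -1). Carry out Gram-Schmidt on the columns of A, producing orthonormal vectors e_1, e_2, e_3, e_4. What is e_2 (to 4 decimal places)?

e_2 = (0.0000, 0.1930, -0.2252, 0.8044, 0.5148)

c_1 = (0, 0, 2, -2, 4); ‖c_1‖ = 4.8990, so e_1 = (0.0000, 0.0000, 0.4082, -0.4082, 0.8165).
e_1·c_2 = 0.0000·0 + 0.0000·1 + 0.4082·(-1) + (-0.4082)·4 + 0.8165·3 = 0.4082.
u_2 = c_2 − 0.4082·e_1 = (0.0000, 1.0000, -1.1667, 4.1667, 2.6667).
‖u_2‖ = 5.1801, so e_2 = (0.0000, 0.1930, -0.2252, 0.8044, 0.5148).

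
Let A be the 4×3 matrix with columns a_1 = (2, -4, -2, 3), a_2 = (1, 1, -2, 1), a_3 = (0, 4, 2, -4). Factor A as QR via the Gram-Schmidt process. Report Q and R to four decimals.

a_1 = (2, -4, -2, 3); ‖a_1‖ = 5.7446, so q_1 = (0.3482, -0.6963, -0.3482, 0.5222).
q_1·a_2 = 0.3482·1 + (-0.6963)·1 + (-0.3482)·(-2) + 0.5222·1 = 0.8704.
u_2 = a_2 − 0.8704·q_1 = (0.6970, 1.6061, -1.6970, 0.5455).
‖u_2‖ = 2.4985, so q_2 = (0.2790, 0.6428, -0.6792, 0.2183).
q_1·a_3 = 0.3482·0 + (-0.6963)·4 + (-0.3482)·2 + 0.5222·(-4) = -5.5705; q_2·a_3 = 0.2790·0 + 0.6428·4 + (-0.6792)·2 + 0.2183·(-4) = 0.3396.
u_3 = a_3 + 5.5705·q_1 − 0.3396·q_2 = (1.8447, -0.0971, 0.2913, -1.1650).
‖u_3‖ = 2.2033, so q_3 = (0.8372, -0.0441, 0.1322, -0.5288).

Q = [[0.3482, 0.2790, 0.8372], [-0.6963, 0.6428, -0.0441], [-0.3482, -0.6792, 0.1322], [0.5222, 0.2183, -0.5288]], R = [[5.7446, 0.8704, -5.5705], [0.0000, 2.4985, 0.3396], [0.0000, 0.0000, 2.2033]]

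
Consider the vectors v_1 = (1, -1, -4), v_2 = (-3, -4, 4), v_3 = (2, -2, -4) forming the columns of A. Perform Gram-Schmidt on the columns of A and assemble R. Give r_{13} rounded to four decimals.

v_1 = (1, -1, -4); ‖v_1‖ = 4.2426, so q_1 = (0.2357, -0.2357, -0.9428).
r_{13} = q_1·v_3 = 4.7140.

r_{13} = 4.7140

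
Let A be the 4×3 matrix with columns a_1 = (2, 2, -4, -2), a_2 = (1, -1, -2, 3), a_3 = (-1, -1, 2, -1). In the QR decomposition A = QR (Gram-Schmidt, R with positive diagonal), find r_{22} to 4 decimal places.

r_{22} = 3.8545

a_1 = (2, 2, -4, -2); ‖a_1‖ = 5.2915, so q_1 = (0.3780, 0.3780, -0.7559, -0.3780).
q_1·a_2 = 0.3780·1 + 0.3780·(-1) + (-0.7559)·(-2) + (-0.3780)·3 = 0.3780.
u_2 = a_2 − 0.3780·q_1 = (0.8571, -1.1429, -1.7143, 3.1429).
r_{22} = ‖u_2‖ = 3.8545.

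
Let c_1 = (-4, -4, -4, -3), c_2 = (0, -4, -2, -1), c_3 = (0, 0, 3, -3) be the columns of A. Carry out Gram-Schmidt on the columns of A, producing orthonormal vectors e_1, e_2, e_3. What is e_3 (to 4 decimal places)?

c_1 = (-4, -4, -4, -3); ‖c_1‖ = 7.5498, so e_1 = (-0.5298, -0.5298, -0.5298, -0.3974).
e_1·c_2 = (-0.5298)·0 + (-0.5298)·(-4) + (-0.5298)·(-2) + (-0.3974)·(-1) = 3.5762.
u_2 = c_2 − 3.5762·e_1 = (1.8947, -2.1053, -0.1053, 0.4211).
‖u_2‖ = 2.8654, so e_2 = (0.6612, -0.7347, -0.0367, 0.1469).
e_1·c_3 = (-0.5298)·0 + (-0.5298)·0 + (-0.5298)·3 + (-0.3974)·(-3) = -0.3974; e_2·c_3 = 0.6612·0 + (-0.7347)·0 + (-0.0367)·3 + 0.1469·(-3) = -0.5510.
u_3 = c_3 + 0.3974·e_1 + 0.5510·e_2 = (0.1538, -0.6154, 2.7692, -3.0769).
‖u_3‖ = 4.1879, so e_3 = (0.0367, -0.1469, 0.6612, -0.7347).

e_3 = (0.0367, -0.1469, 0.6612, -0.7347)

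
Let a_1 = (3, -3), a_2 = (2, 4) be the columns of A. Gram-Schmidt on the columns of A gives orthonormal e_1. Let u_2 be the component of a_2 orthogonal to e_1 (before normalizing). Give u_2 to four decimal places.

a_1 = (3, -3); ‖a_1‖ = 4.2426, so e_1 = (0.7071, -0.7071).
e_1·a_2 = 0.7071·2 + (-0.7071)·4 = -1.4142.
u_2 = a_2 + 1.4142·e_1 = (3.0000, 3.0000).

u_2 = (3.0000, 3.0000)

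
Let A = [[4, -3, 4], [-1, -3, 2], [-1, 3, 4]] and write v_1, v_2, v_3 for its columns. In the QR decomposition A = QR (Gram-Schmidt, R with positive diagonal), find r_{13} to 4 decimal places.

r_{13} = 2.3570

v_1 = (4, -1, -1); ‖v_1‖ = 4.2426, so q_1 = (0.9428, -0.2357, -0.2357).
r_{13} = q_1·v_3 = 2.3570.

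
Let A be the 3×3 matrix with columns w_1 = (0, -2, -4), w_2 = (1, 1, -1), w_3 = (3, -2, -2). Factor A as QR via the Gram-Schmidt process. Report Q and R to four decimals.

w_1 = (0, -2, -4); ‖w_1‖ = 4.4721, so e_1 = (0.0000, -0.4472, -0.8944).
e_1·w_2 = 0.0000·1 + (-0.4472)·1 + (-0.8944)·(-1) = 0.4472.
u_2 = w_2 − 0.4472·e_1 = (1.0000, 1.2000, -0.6000).
‖u_2‖ = 1.6733, so e_2 = (0.5976, 0.7171, -0.3586).
e_1·w_3 = 0.0000·3 + (-0.4472)·(-2) + (-0.8944)·(-2) = 2.6833; e_2·w_3 = 0.5976·3 + 0.7171·(-2) + (-0.3586)·(-2) = 1.0757.
u_3 = w_3 − 2.6833·e_1 − 1.0757·e_2 = (2.3571, -1.5714, 0.7857).
‖u_3‖ = 2.9399, so e_3 = (0.8018, -0.5345, 0.2673).

Q = [[0.0000, 0.5976, 0.8018], [-0.4472, 0.7171, -0.5345], [-0.8944, -0.3586, 0.2673]], R = [[4.4721, 0.4472, 2.6833], [0.0000, 1.6733, 1.0757], [0.0000, 0.0000, 2.9399]]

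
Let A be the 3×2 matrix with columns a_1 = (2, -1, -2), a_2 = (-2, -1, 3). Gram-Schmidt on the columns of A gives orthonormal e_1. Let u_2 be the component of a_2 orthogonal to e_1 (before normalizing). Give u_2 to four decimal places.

u_2 = (0.0000, -2.0000, 1.0000)

a_1 = (2, -1, -2); ‖a_1‖ = 3.0000, so e_1 = (0.6667, -0.3333, -0.6667).
e_1·a_2 = 0.6667·(-2) + (-0.3333)·(-1) + (-0.6667)·3 = -3.0000.
u_2 = a_2 + 3.0000·e_1 = (0.0000, -2.0000, 1.0000).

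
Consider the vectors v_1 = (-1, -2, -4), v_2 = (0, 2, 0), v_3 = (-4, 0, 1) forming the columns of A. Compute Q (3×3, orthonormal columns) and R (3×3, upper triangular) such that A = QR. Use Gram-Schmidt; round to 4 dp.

Q = [[-0.2182, -0.1059, -0.9701], [-0.4364, 0.8997, 0.0000], [-0.8729, -0.4234, 0.2425]], R = [[4.5826, -0.8729, 0.0000], [0.0000, 1.7995, 0.0000], [0.0000, 0.0000, 4.1231]]

e_1 = v_1/‖v_1‖ = (-1, -2, -4)/4.5826 = (-0.2182, -0.4364, -0.8729).
r_{12} = e_1·v_2 = -0.8729.
u_2 = v_2 + 0.8729·e_1 = (-0.1905, 1.6190, -0.7619).
‖u_2‖ = 1.7995, so e_2 = (-0.1059, 0.8997, -0.4234).
r_{13} = e_1·v_3 = 0.0000; r_{23} = e_2·v_3 = 0.0000.
u_3 = v_3 + 0.0000·e_1 + 0.0000·e_2 = (-4.0000, 0.0000, 1.0000).
‖u_3‖ = 4.1231, so e_3 = (-0.9701, 0.0000, 0.2425).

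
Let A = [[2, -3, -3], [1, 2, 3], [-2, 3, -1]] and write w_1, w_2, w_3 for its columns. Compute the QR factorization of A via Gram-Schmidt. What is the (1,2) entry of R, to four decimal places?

w_1 = (2, 1, -2); ‖w_1‖ = 3.0000, so q_1 = (0.6667, 0.3333, -0.6667).
r_{12} = q_1·w_2 = -3.3333.

r_{12} = -3.3333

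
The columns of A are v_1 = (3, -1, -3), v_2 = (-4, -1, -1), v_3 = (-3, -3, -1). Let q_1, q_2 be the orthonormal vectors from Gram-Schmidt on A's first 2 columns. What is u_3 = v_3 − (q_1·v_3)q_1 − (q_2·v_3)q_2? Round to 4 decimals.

v_1 = (3, -1, -3); ‖v_1‖ = 4.3589, so q_1 = (0.6882, -0.2294, -0.6882).
q_1·v_2 = 0.6882·(-4) + (-0.2294)·(-1) + (-0.6882)·(-1) = -1.8353.
u_2 = v_2 + 1.8353·q_1 = (-2.7368, -1.4211, -2.2632).
‖u_2‖ = 3.8251, so q_2 = (-0.7155, -0.3715, -0.5917).
q_1·v_3 = 0.6882·(-3) + (-0.2294)·(-3) + (-0.6882)·(-1) = -0.6882; q_2·v_3 = (-0.7155)·(-3) + (-0.3715)·(-3) + (-0.5917)·(-1) = 3.8526.
u_3 = v_3 + 0.6882·q_1 − 3.8526·q_2 = (0.2302, -1.7266, 0.8058).

u_3 = (0.2302, -1.7266, 0.8058)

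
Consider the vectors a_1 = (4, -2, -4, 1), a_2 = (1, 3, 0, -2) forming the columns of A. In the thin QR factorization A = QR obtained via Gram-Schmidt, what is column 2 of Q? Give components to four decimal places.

e_2 = (0.3889, 0.7558, -0.1174, -0.5136)

a_1 = (4, -2, -4, 1); ‖a_1‖ = 6.0828, so e_1 = (0.6576, -0.3288, -0.6576, 0.1644).
e_1·a_2 = 0.6576·1 + (-0.3288)·3 + (-0.6576)·0 + 0.1644·(-2) = -0.6576.
u_2 = a_2 + 0.6576·e_1 = (1.4324, 2.7838, -0.4324, -1.8919).
‖u_2‖ = 3.6834, so e_2 = (0.3889, 0.7558, -0.1174, -0.5136).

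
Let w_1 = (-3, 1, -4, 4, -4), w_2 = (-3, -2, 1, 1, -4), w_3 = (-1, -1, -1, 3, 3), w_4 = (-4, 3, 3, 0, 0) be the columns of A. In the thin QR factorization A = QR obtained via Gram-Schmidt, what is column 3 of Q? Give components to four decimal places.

w_1 = (-3, 1, -4, 4, -4); ‖w_1‖ = 7.6158, so q_1 = (-0.3939, 0.1313, -0.5252, 0.5252, -0.5252).
q_1·w_2 = (-0.3939)·(-3) + 0.1313·(-2) + (-0.5252)·1 + 0.5252·1 + (-0.5252)·(-4) = 3.0200.
u_2 = w_2 − 3.0200·q_1 = (-1.8103, -2.3966, 2.5862, -0.5862, -2.4138).
‖u_2‖ = 4.6775, so q_2 = (-0.3870, -0.5124, 0.5529, -0.1253, -0.5160).
q_1·w_3 = (-0.3939)·(-1) + 0.1313·(-1) + (-0.5252)·(-1) + 0.5252·3 + (-0.5252)·3 = 0.7878; q_2·w_3 = (-0.3870)·(-1) + (-0.5124)·(-1) + 0.5529·(-1) + (-0.1253)·3 + (-0.5160)·3 = -1.5776.
u_3 = w_3 − 0.7878·q_1 + 1.5776·q_2 = (-1.3002, -1.9117, 0.2861, 2.3885, 2.5997).
‖u_3‖ = 4.2297, so q_3 = (-0.3074, -0.4520, 0.0676, 0.5647, 0.6146).

q_3 = (-0.3074, -0.4520, 0.0676, 0.5647, 0.6146)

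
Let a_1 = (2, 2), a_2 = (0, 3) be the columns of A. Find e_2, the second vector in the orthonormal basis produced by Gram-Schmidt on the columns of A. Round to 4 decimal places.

e_1 = a_1/‖a_1‖ = (2, 2)/2.8284 = (0.7071, 0.7071).
r_{12} = e_1·a_2 = 2.1213.
u_2 = a_2 − 2.1213·e_1 = (-1.5000, 1.5000).
‖u_2‖ = 2.1213, so e_2 = (-0.7071, 0.7071).

e_2 = (-0.7071, 0.7071)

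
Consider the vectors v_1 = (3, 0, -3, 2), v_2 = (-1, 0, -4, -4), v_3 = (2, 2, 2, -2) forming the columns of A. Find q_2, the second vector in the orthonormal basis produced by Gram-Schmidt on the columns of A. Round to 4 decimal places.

q_2 = (-0.1980, 0.0000, -0.6730, -0.7126)

v_1 = (3, 0, -3, 2); ‖v_1‖ = 4.6904, so q_1 = (0.6396, 0.0000, -0.6396, 0.4264).
q_1·v_2 = 0.6396·(-1) + 0.0000·0 + (-0.6396)·(-4) + 0.4264·(-4) = 0.2132.
u_2 = v_2 − 0.2132·q_1 = (-1.1364, 0.0000, -3.8636, -4.0909).
‖u_2‖ = 5.7406, so q_2 = (-0.1980, 0.0000, -0.6730, -0.7126).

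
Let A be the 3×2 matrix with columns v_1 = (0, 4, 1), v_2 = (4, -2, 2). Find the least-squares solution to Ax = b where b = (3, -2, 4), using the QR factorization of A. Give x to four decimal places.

v_1 = (0, 4, 1); ‖v_1‖ = 4.1231, so q_1 = (0.0000, 0.9701, 0.2425).
q_1·v_2 = 0.0000·4 + 0.9701·(-2) + 0.2425·2 = -1.4552.
u_2 = v_2 + 1.4552·q_1 = (4.0000, -0.5882, 2.3529).
‖u_2‖ = 4.6779, so q_2 = (0.8551, -0.1257, 0.5030).
Qᵀb = (-0.9701, 4.8288).
Back-substitute: x_2 = 4.8288/4.6779 = 1.0323.
x_1 = (-0.9701 + 1.4552·1.0323)/4.1231 = 0.1290.

x = (0.1290, 1.0323)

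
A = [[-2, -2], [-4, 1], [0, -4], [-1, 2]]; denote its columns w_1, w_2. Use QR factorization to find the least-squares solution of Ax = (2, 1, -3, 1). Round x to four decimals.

x = (-0.3896, 0.4088)

w_1 = (-2, -4, 0, -1); ‖w_1‖ = 4.5826, so e_1 = (-0.4364, -0.8729, 0.0000, -0.2182).
e_1·w_2 = (-0.4364)·(-2) + (-0.8729)·1 + 0.0000·(-4) + (-0.2182)·2 = -0.4364.
u_2 = w_2 + 0.4364·e_1 = (-2.1905, 0.6190, -4.0000, 1.9048).
‖u_2‖ = 4.9809, so e_2 = (-0.4398, 0.1243, -0.8031, 0.3824).
Qᵀb = (-1.9640, 2.0363).
Back-substitute: x_2 = 2.0363/4.9809 = 0.4088.
x_1 = (-1.9640 + 0.4364·0.4088)/4.5826 = -0.3896.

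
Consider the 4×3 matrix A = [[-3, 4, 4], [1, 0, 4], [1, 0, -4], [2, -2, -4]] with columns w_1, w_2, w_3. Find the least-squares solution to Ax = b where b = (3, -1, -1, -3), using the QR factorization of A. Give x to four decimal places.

w_1 = (-3, 1, 1, 2); ‖w_1‖ = 3.8730, so q_1 = (-0.7746, 0.2582, 0.2582, 0.5164).
q_1·w_2 = (-0.7746)·4 + 0.2582·0 + 0.2582·0 + 0.5164·(-2) = -4.1312.
u_2 = w_2 + 4.1312·q_1 = (0.8000, 1.0667, 1.0667, 0.1333).
‖u_2‖ = 1.7127, so q_2 = (0.4671, 0.6228, 0.6228, 0.0778).
q_1·w_3 = (-0.7746)·4 + 0.2582·4 + 0.2582·(-4) + 0.5164·(-4) = -5.1640; q_2·w_3 = 0.4671·4 + 0.6228·4 + 0.6228·(-4) + 0.0778·(-4) = 1.5570.
u_3 = w_3 + 5.1640·q_1 − 1.5570·q_2 = (-0.7273, 4.3636, -3.6364, -1.4545).
‖u_3‖ = 5.9084, so q_3 = (-0.1231, 0.7385, -0.6155, -0.2462).
Qᵀb = (-4.3894, -0.0778, 0.2462).
Back-substitute: x_3 = 0.2462/5.9084 = 0.0417.
x_2 = (-0.0778 − 1.5570·0.0417)/1.7127 = -0.0833.
x_1 = (-4.3894 + 4.1312·(-0.0833) + 5.1640·0.0417)/3.8730 = -1.1667.

x = (-1.1667, -0.0833, 0.0417)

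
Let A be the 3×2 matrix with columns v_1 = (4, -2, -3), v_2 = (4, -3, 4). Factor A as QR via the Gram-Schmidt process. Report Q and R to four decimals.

v_1 = (4, -2, -3); ‖v_1‖ = 5.3852, so e_1 = (0.7428, -0.3714, -0.5571).
e_1·v_2 = 0.7428·4 + (-0.3714)·(-3) + (-0.5571)·4 = 1.8570.
u_2 = v_2 − 1.8570·e_1 = (2.6207, -2.3103, 5.0345).
‖u_2‖ = 6.1279, so e_2 = (0.4277, -0.3770, 0.8216).

Q = [[0.7428, 0.4277], [-0.3714, -0.3770], [-0.5571, 0.8216]], R = [[5.3852, 1.8570], [0.0000, 6.1279]]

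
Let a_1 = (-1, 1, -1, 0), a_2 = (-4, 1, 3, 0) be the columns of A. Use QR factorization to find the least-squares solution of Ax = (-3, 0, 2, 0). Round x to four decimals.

a_1 = (-1, 1, -1, 0); ‖a_1‖ = 1.7321, so q_1 = (-0.5774, 0.5774, -0.5774, 0.0000).
q_1·a_2 = (-0.5774)·(-4) + 0.5774·1 + (-0.5774)·3 + 0.0000·0 = 1.1547.
u_2 = a_2 − 1.1547·q_1 = (-3.3333, 0.3333, 3.6667, 0.0000).
‖u_2‖ = 4.9666, so q_2 = (-0.6712, 0.0671, 0.7383, 0.0000).
Qᵀb = (0.5774, 3.4900).
Back-substitute: x_2 = 3.4900/4.9666 = 0.7027.
x_1 = (0.5774 − 1.1547·0.7027)/1.7321 = -0.1351.

x = (-0.1351, 0.7027)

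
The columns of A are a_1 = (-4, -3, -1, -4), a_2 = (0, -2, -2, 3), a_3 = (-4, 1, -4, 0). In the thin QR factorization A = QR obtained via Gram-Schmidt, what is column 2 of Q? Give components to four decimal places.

a_1 = (-4, -3, -1, -4); ‖a_1‖ = 6.4807, so q_1 = (-0.6172, -0.4629, -0.1543, -0.6172).
q_1·a_2 = (-0.6172)·0 + (-0.4629)·(-2) + (-0.1543)·(-2) + (-0.6172)·3 = -0.6172.
u_2 = a_2 + 0.6172·q_1 = (-0.3810, -2.2857, -2.0952, 2.6190).
‖u_2‖ = 4.0766, so q_2 = (-0.0934, -0.5607, -0.5140, 0.6425).

q_2 = (-0.0934, -0.5607, -0.5140, 0.6425)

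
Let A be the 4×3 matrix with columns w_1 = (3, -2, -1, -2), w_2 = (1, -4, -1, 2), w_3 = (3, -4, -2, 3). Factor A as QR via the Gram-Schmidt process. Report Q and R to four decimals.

e_1 = w_1/‖w_1‖ = (3, -2, -1, -2)/4.2426 = (0.7071, -0.4714, -0.2357, -0.4714).
r_{12} = e_1·w_2 = 1.8856.
u_2 = w_2 − 1.8856·e_1 = (-0.3333, -3.1111, -0.5556, 2.8889).
‖u_2‖ = 4.2947, so e_2 = (-0.0776, -0.7244, -0.1294, 0.6727).
r_{13} = e_1·w_3 = 3.0641; r_{23} = e_2·w_3 = 4.9415.
u_3 = w_3 − 3.0641·e_1 − 4.9415·e_2 = (1.2169, 1.0241, -0.6386, 1.1205).
‖u_3‖ = 2.0476, so e_3 = (0.5943, 0.5001, -0.3119, 0.5472).

Q = [[0.7071, -0.0776, 0.5943], [-0.4714, -0.7244, 0.5001], [-0.2357, -0.1294, -0.3119], [-0.4714, 0.6727, 0.5472]], R = [[4.2426, 1.8856, 3.0641], [0.0000, 4.2947, 4.9415], [0.0000, 0.0000, 2.0476]]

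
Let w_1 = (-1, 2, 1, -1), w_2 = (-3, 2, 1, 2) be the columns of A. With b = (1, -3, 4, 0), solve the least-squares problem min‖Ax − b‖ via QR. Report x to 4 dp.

x = (-0.2667, -0.1889)

q_1 = w_1/‖w_1‖ = (-1, 2, 1, -1)/2.6458 = (-0.3780, 0.7559, 0.3780, -0.3780).
r_{12} = q_1·w_2 = 2.2678.
u_2 = w_2 − 2.2678·q_1 = (-2.1429, 0.2857, 0.1429, 2.8571).
‖u_2‖ = 3.5857, so q_2 = (-0.5976, 0.0797, 0.0398, 0.7968).
Qᵀb = (-1.1339, -0.6773).
Back-substitute: x_2 = -0.6773/3.5857 = -0.1889.
x_1 = (-1.1339 − 2.2678·(-0.1889))/2.6458 = -0.2667.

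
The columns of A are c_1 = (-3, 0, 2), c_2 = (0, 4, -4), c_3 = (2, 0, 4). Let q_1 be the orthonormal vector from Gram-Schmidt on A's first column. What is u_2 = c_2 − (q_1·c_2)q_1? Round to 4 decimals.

q_1 = c_1/‖c_1‖ = (-3, 0, 2)/3.6056 = (-0.8321, 0.0000, 0.5547).
r_{12} = q_1·c_2 = -2.2188.
u_2 = c_2 + 2.2188·q_1 = (-1.8462, 4.0000, -2.7692).

u_2 = (-1.8462, 4.0000, -2.7692)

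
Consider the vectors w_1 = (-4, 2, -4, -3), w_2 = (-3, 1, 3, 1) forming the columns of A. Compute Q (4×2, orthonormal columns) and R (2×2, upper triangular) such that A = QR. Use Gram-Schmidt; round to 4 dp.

w_1 = (-4, 2, -4, -3); ‖w_1‖ = 6.7082, so e_1 = (-0.5963, 0.2981, -0.5963, -0.4472).
e_1·w_2 = (-0.5963)·(-3) + 0.2981·1 + (-0.5963)·3 + (-0.4472)·1 = -0.1491.
u_2 = w_2 + 0.1491·e_1 = (-3.0889, 1.0444, 2.9111, 0.9333).
‖u_2‖ = 4.4697, so e_2 = (-0.6911, 0.2337, 0.6513, 0.2088).

Q = [[-0.5963, -0.6911], [0.2981, 0.2337], [-0.5963, 0.6513], [-0.4472, 0.2088]], R = [[6.7082, -0.1491], [0.0000, 4.4697]]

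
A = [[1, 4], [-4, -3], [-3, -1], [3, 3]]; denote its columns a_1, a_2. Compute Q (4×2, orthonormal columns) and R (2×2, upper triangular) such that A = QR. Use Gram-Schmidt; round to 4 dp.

Q = [[0.1690, 0.9015], [-0.6761, 0.0563], [-0.5071, 0.3944], [0.5071, 0.1690]], R = [[5.9161, 4.7329], [0.0000, 3.5496]]

a_1 = (1, -4, -3, 3); ‖a_1‖ = 5.9161, so q_1 = (0.1690, -0.6761, -0.5071, 0.5071).
q_1·a_2 = 0.1690·4 + (-0.6761)·(-3) + (-0.5071)·(-1) + 0.5071·3 = 4.7329.
u_2 = a_2 − 4.7329·q_1 = (3.2000, 0.2000, 1.4000, 0.6000).
‖u_2‖ = 3.5496, so q_2 = (0.9015, 0.0563, 0.3944, 0.1690).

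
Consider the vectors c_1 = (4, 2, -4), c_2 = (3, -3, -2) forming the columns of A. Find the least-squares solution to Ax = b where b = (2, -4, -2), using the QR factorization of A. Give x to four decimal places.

x = (-0.2215, 1.1409)

c_1 = (4, 2, -4); ‖c_1‖ = 6.0000, so q_1 = (0.6667, 0.3333, -0.6667).
q_1·c_2 = 0.6667·3 + 0.3333·(-3) + (-0.6667)·(-2) = 2.3333.
u_2 = c_2 − 2.3333·q_1 = (1.4444, -3.7778, -0.4444).
‖u_2‖ = 4.0689, so q_2 = (0.3550, -0.9285, -0.1092).
Qᵀb = (1.3333, 4.6423).
Back-substitute: x_2 = 4.6423/4.0689 = 1.1409.
x_1 = (1.3333 − 2.3333·1.1409)/6.0000 = -0.2215.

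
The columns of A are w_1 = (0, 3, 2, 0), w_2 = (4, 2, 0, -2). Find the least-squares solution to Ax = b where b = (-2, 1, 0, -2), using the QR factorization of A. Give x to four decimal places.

x = (0.3043, -0.1594)

w_1 = (0, 3, 2, 0); ‖w_1‖ = 3.6056, so q_1 = (0.0000, 0.8321, 0.5547, 0.0000).
q_1·w_2 = 0.0000·4 + 0.8321·2 + 0.5547·0 + 0.0000·(-2) = 1.6641.
u_2 = w_2 − 1.6641·q_1 = (4.0000, 0.6154, -0.9231, -2.0000).
‖u_2‖ = 4.6077, so q_2 = (0.8681, 0.1336, -0.2003, -0.4341).
Qᵀb = (0.8321, -0.7346).
Back-substitute: x_2 = -0.7346/4.6077 = -0.1594.
x_1 = (0.8321 − 1.6641·(-0.1594))/3.6056 = 0.3043.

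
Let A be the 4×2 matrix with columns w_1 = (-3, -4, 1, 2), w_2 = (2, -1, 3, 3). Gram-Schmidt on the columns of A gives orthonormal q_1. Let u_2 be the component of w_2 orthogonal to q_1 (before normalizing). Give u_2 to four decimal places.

u_2 = (2.7000, -0.0667, 2.7667, 2.5333)

w_1 = (-3, -4, 1, 2); ‖w_1‖ = 5.4772, so q_1 = (-0.5477, -0.7303, 0.1826, 0.3651).
q_1·w_2 = (-0.5477)·2 + (-0.7303)·(-1) + 0.1826·3 + 0.3651·3 = 1.2780.
u_2 = w_2 − 1.2780·q_1 = (2.7000, -0.0667, 2.7667, 2.5333).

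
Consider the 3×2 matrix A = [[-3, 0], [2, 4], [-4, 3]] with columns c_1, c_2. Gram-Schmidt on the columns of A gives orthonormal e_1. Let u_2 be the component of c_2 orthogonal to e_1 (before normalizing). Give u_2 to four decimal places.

e_1 = c_1/‖c_1‖ = (-3, 2, -4)/5.3852 = (-0.5571, 0.3714, -0.7428).
r_{12} = e_1·c_2 = -0.7428.
u_2 = c_2 + 0.7428·e_1 = (-0.4138, 4.2759, 2.4483).

u_2 = (-0.4138, 4.2759, 2.4483)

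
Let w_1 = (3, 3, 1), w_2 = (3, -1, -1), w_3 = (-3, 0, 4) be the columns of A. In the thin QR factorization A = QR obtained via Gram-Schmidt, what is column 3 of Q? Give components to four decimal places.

w_1 = (3, 3, 1); ‖w_1‖ = 4.3589, so e_1 = (0.6882, 0.6882, 0.2294).
e_1·w_2 = 0.6882·3 + 0.6882·(-1) + 0.2294·(-1) = 1.1471.
u_2 = w_2 − 1.1471·e_1 = (2.2105, -1.7895, -1.2632).
‖u_2‖ = 3.1119, so e_2 = (0.7103, -0.5750, -0.4059).
e_1·w_3 = 0.6882·(-3) + 0.6882·0 + 0.2294·4 = -1.1471; e_2·w_3 = 0.7103·(-3) + (-0.5750)·0 + (-0.4059)·4 = -3.7546.
u_3 = w_3 + 1.1471·e_1 + 3.7546·e_2 = (0.4565, -1.3696, 2.7391).
‖u_3‖ = 3.0963, so e_3 = (0.1474, -0.4423, 0.8847).

e_3 = (0.1474, -0.4423, 0.8847)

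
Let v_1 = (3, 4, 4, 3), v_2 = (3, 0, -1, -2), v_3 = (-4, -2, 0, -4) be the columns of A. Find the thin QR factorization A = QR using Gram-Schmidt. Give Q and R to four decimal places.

Q = [[0.4243, 0.8184, -0.2847], [0.5657, 0.0214, 0.1569], [0.5657, -0.2461, 0.6030], [0.4243, -0.5189, -0.7285]], R = [[7.0711, -0.1414, -4.5255], [0.0000, 3.7390, -1.2410], [0.0000, 0.0000, 3.7390]]

v_1 = (3, 4, 4, 3); ‖v_1‖ = 7.0711, so e_1 = (0.4243, 0.5657, 0.5657, 0.4243).
e_1·v_2 = 0.4243·3 + 0.5657·0 + 0.5657·(-1) + 0.4243·(-2) = -0.1414.
u_2 = v_2 + 0.1414·e_1 = (3.0600, 0.0800, -0.9200, -1.9400).
‖u_2‖ = 3.7390, so e_2 = (0.8184, 0.0214, -0.2461, -0.5189).
e_1·v_3 = 0.4243·(-4) + 0.5657·(-2) + 0.5657·0 + 0.4243·(-4) = -4.5255; e_2·v_3 = 0.8184·(-4) + 0.0214·(-2) + (-0.2461)·0 + (-0.5189)·(-4) = -1.2410.
u_3 = v_3 + 4.5255·e_1 + 1.2410·e_2 = (-1.0644, 0.5866, 2.2546, -2.7239).
‖u_3‖ = 3.7390, so e_3 = (-0.2847, 0.1569, 0.6030, -0.7285).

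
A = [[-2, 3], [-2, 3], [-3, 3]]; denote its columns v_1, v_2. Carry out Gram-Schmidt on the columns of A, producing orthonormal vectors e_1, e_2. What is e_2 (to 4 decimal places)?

e_2 = (0.5145, 0.5145, -0.6860)

e_1 = v_1/‖v_1‖ = (-2, -2, -3)/4.1231 = (-0.4851, -0.4851, -0.7276).
r_{12} = e_1·v_2 = -5.0932.
u_2 = v_2 + 5.0932·e_1 = (0.5294, 0.5294, -0.7059).
‖u_2‖ = 1.0290, so e_2 = (0.5145, 0.5145, -0.6860).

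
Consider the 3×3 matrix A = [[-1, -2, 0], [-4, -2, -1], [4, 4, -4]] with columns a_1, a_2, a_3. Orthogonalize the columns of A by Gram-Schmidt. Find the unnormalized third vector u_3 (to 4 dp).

a_1 = (-1, -4, 4); ‖a_1‖ = 5.7446, so e_1 = (-0.1741, -0.6963, 0.6963).
e_1·a_2 = (-0.1741)·(-2) + (-0.6963)·(-2) + 0.6963·4 = 4.5260.
u_2 = a_2 − 4.5260·e_1 = (-1.2121, 1.1515, 0.8485).
‖u_2‖ = 1.8749, so e_2 = (-0.6465, 0.6142, 0.4526).
e_1·a_3 = (-0.1741)·0 + (-0.6963)·(-1) + 0.6963·(-4) = -2.0889; e_2·a_3 = (-0.6465)·0 + 0.6142·(-1) + 0.4526·(-4) = -2.4244.
u_3 = a_3 + 2.0889·e_1 + 2.4244·e_2 = (-1.9310, -0.9655, -1.4483).

u_3 = (-1.9310, -0.9655, -1.4483)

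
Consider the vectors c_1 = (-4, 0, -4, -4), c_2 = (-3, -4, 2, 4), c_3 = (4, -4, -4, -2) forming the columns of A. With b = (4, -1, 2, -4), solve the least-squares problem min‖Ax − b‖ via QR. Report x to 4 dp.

x = (-0.3333, -0.4444, 0.3333)

e_1 = c_1/‖c_1‖ = (-4, 0, -4, -4)/6.9282 = (-0.5774, 0.0000, -0.5774, -0.5774).
r_{12} = e_1·c_2 = -1.7321.
u_2 = c_2 + 1.7321·e_1 = (-4.0000, -4.0000, 1.0000, 3.0000).
‖u_2‖ = 6.4807, so e_2 = (-0.6172, -0.6172, 0.1543, 0.4629).
r_{13} = e_1·c_3 = 1.1547; r_{23} = e_2·c_3 = -1.5430.
u_3 = c_3 − 1.1547·e_1 + 1.5430·e_2 = (3.7143, -4.9524, -3.0952, -0.6190).
‖u_3‖ = 6.9488, so e_3 = (0.5345, -0.7127, -0.4454, -0.0891).
Qᵀb = (-1.1547, -3.3947, 2.3163).
Back-substitute: x_3 = 2.3163/6.9488 = 0.3333.
x_2 = (-3.3947 + 1.5430·0.3333)/6.4807 = -0.4444.
x_1 = (-1.1547 + 1.7321·(-0.4444) − 1.1547·0.3333)/6.9282 = -0.3333.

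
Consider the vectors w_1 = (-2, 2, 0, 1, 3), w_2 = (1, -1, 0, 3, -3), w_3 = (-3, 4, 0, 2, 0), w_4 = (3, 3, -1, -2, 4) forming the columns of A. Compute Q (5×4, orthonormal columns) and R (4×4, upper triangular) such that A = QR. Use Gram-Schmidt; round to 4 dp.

w_1 = (-2, 2, 0, 1, 3); ‖w_1‖ = 4.2426, so q_1 = (-0.4714, 0.4714, 0.0000, 0.2357, 0.7071).
q_1·w_2 = (-0.4714)·1 + 0.4714·(-1) + 0.0000·0 + 0.2357·3 + 0.7071·(-3) = -2.3570.
u_2 = w_2 + 2.3570·q_1 = (-0.1111, 0.1111, 0.0000, 3.5556, -1.3333).
‖u_2‖ = 3.8006, so q_2 = (-0.0292, 0.0292, 0.0000, 0.9355, -0.3508).
q_1·w_3 = (-0.4714)·(-3) + 0.4714·4 + 0.0000·0 + 0.2357·2 + 0.7071·0 = 3.7712; q_2·w_3 = (-0.0292)·(-3) + 0.0292·4 + 0.0000·0 + 0.9355·2 + (-0.3508)·0 = 2.0757.
u_3 = w_3 − 3.7712·q_1 − 2.0757·q_2 = (-1.1615, 2.1615, 0.0000, -0.8308, -1.9385).
‖u_3‖ = 3.2356, so q_3 = (-0.3590, 0.6680, 0.0000, -0.2568, -0.5991).
q_1·w_4 = (-0.4714)·3 + 0.4714·3 + 0.0000·(-1) + 0.2357·(-2) + 0.7071·4 = 2.3570; q_2·w_4 = (-0.0292)·3 + 0.0292·3 + 0.0000·(-1) + 0.9355·(-2) + (-0.3508)·4 = -3.2743; q_3·w_4 = (-0.3590)·3 + 0.6680·3 + 0.0000·(-1) + (-0.2568)·(-2) + (-0.5991)·4 = -0.9557.
u_4 = w_4 − 2.3570·q_1 + 3.2743·q_2 + 0.9557·q_3 = (3.6723, 2.6231, -1.0000, 0.2623, 0.6120).
‖u_4‖ = 4.6701, so q_4 = (0.7863, 0.5617, -0.2141, 0.0562, 0.1311).

Q = [[-0.4714, -0.0292, -0.3590, 0.7863], [0.4714, 0.0292, 0.6680, 0.5617], [0.0000, 0.0000, 0.0000, -0.2141], [0.2357, 0.9355, -0.2568, 0.0562], [0.7071, -0.3508, -0.5991, 0.1311]], R = [[4.2426, -2.3570, 3.7712, 2.3570], [0.0000, 3.8006, 2.0757, -3.2743], [0.0000, 0.0000, 3.2356, -0.9557], [0.0000, 0.0000, 0.0000, 4.6701]]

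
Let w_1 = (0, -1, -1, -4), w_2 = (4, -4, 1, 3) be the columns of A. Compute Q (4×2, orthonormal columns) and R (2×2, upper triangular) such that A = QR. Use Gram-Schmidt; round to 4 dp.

q_1 = w_1/‖w_1‖ = (0, -1, -1, -4)/4.2426 = (0.0000, -0.2357, -0.2357, -0.9428).
r_{12} = q_1·w_2 = -2.1213.
u_2 = w_2 + 2.1213·q_1 = (4.0000, -4.5000, 0.5000, 1.0000).
‖u_2‖ = 6.1237, so q_2 = (0.6532, -0.7348, 0.0816, 0.1633).

Q = [[0.0000, 0.6532], [-0.2357, -0.7348], [-0.2357, 0.0816], [-0.9428, 0.1633]], R = [[4.2426, -2.1213], [0.0000, 6.1237]]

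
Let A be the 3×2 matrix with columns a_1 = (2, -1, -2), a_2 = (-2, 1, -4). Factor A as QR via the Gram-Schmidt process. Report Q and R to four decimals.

e_1 = a_1/‖a_1‖ = (2, -1, -2)/3.0000 = (0.6667, -0.3333, -0.6667).
r_{12} = e_1·a_2 = 1.0000.
u_2 = a_2 − 1.0000·e_1 = (-2.6667, 1.3333, -3.3333).
‖u_2‖ = 4.4721, so e_2 = (-0.5963, 0.2981, -0.7454).

Q = [[0.6667, -0.5963], [-0.3333, 0.2981], [-0.6667, -0.7454]], R = [[3.0000, 1.0000], [0.0000, 4.4721]]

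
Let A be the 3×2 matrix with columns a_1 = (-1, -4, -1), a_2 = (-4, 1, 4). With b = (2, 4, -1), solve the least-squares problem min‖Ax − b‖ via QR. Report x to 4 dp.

e_1 = a_1/‖a_1‖ = (-1, -4, -1)/4.2426 = (-0.2357, -0.9428, -0.2357).
r_{12} = e_1·a_2 = -0.9428.
u_2 = a_2 + 0.9428·e_1 = (-4.2222, 0.1111, 3.7778).
‖u_2‖ = 5.6667, so e_2 = (-0.7451, 0.0196, 0.6667).
Qᵀb = (-4.0069, -2.0784).
Back-substitute: x_2 = -2.0784/5.6667 = -0.3668.
x_1 = (-4.0069 + 0.9428·(-0.3668))/4.2426 = -1.0260.

x = (-1.0260, -0.3668)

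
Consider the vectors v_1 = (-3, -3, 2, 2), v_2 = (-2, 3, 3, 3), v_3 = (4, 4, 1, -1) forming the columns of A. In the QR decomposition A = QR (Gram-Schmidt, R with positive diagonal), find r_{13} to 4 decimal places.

r_{13} = -4.7068

v_1 = (-3, -3, 2, 2); ‖v_1‖ = 5.0990, so q_1 = (-0.5883, -0.5883, 0.3922, 0.3922).
r_{13} = q_1·v_3 = -4.7068.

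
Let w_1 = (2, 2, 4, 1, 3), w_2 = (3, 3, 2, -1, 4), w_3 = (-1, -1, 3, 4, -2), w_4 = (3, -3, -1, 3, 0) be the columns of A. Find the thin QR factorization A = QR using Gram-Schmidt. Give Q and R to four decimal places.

Q = [[0.3430, 0.3591, 0.4571, 0.5451], [0.3430, 0.3591, 0.4571, -0.7285], [0.6860, -0.5027, -0.3144, -0.1834], [0.1715, -0.5835, 0.5798, 0.2358], [0.5145, 0.3860, -0.3835, 0.2881]], R = [[5.8310, 5.3165, 1.0290, -0.1715], [0.0000, 3.2765, -5.3321, -1.2478], [0.0000, 0.0000, 1.2287, 2.0537], [0.0000, 0.0000, 0.0000, 4.7113]]

q_1 = w_1/‖w_1‖ = (2, 2, 4, 1, 3)/5.8310 = (0.3430, 0.3430, 0.6860, 0.1715, 0.5145).
r_{12} = q_1·w_2 = 5.3165.
u_2 = w_2 − 5.3165·q_1 = (1.1765, 1.1765, -1.6471, -1.9118, 1.2647).
‖u_2‖ = 3.2765, so q_2 = (0.3591, 0.3591, -0.5027, -0.5835, 0.3860).
r_{13} = q_1·w_3 = 1.0290; r_{23} = q_2·w_3 = -5.3321.
u_3 = w_3 − 1.0290·q_1 + 5.3321·q_2 = (0.5616, 0.5616, -0.3863, 0.7123, -0.4712).
‖u_3‖ = 1.2287, so q_3 = (0.4571, 0.4571, -0.3144, 0.5798, -0.3835).
r_{14} = q_1·w_4 = -0.1715; r_{24} = q_2·w_4 = -1.2478; r_{34} = q_3·w_4 = 2.0537.
u_4 = w_4 + 0.1715·q_1 + 1.2478·q_2 − 2.0537·q_3 = (2.5681, -3.4319, -0.8639, 1.1107, 1.3575).
‖u_4‖ = 4.7113, so q_4 = (0.5451, -0.7285, -0.1834, 0.2358, 0.2881).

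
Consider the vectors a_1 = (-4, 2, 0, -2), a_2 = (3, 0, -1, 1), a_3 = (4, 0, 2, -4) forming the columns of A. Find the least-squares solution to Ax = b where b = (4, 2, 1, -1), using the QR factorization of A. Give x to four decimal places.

x = (0.4712, 1.2302, 0.5108)

q_1 = a_1/‖a_1‖ = (-4, 2, 0, -2)/4.8990 = (-0.8165, 0.4082, 0.0000, -0.4082).
r_{12} = q_1·a_2 = -2.8577.
u_2 = a_2 + 2.8577·q_1 = (0.6667, 1.1667, -1.0000, -0.1667).
‖u_2‖ = 1.6833, so q_2 = (0.3961, 0.6931, -0.5941, -0.0990).
r_{13} = q_1·a_3 = -1.6330; r_{23} = q_2·a_3 = 0.7921.
u_3 = a_3 + 1.6330·q_1 − 0.7921·q_2 = (2.3529, 0.1176, 2.4706, -4.5882).
‖u_3‖ = 5.7189, so q_3 = (0.4114, 0.0206, 0.4320, -0.8023).
Qᵀb = (-2.0412, 2.4754, 2.9212).
Back-substitute: x_3 = 2.9212/5.7189 = 0.5108.
x_2 = (2.4754 − 0.7921·0.5108)/1.6833 = 1.2302.
x_1 = (-2.0412 + 2.8577·1.2302 + 1.6330·0.5108)/4.8990 = 0.4712.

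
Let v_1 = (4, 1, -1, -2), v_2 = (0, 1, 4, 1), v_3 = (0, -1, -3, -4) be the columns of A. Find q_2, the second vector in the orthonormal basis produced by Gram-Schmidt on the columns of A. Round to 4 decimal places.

q_2 = (0.2214, 0.2989, 0.9187, 0.1328)

v_1 = (4, 1, -1, -2); ‖v_1‖ = 4.6904, so q_1 = (0.8528, 0.2132, -0.2132, -0.4264).
q_1·v_2 = 0.8528·0 + 0.2132·1 + (-0.2132)·4 + (-0.4264)·1 = -1.0660.
u_2 = v_2 + 1.0660·q_1 = (0.9091, 1.2273, 3.7727, 0.5455).
‖u_2‖ = 4.1065, so q_2 = (0.2214, 0.2989, 0.9187, 0.1328).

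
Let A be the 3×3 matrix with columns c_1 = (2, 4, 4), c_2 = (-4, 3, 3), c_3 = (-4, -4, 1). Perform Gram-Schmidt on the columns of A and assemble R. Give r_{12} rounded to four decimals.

c_1 = (2, 4, 4); ‖c_1‖ = 6.0000, so q_1 = (0.3333, 0.6667, 0.6667).
r_{12} = q_1·c_2 = 2.6667.

r_{12} = 2.6667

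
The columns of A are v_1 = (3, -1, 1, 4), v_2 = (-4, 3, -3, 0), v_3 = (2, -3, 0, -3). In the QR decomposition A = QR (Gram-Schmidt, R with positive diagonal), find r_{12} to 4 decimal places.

r_{12} = -3.4641

v_1 = (3, -1, 1, 4); ‖v_1‖ = 5.1962, so e_1 = (0.5774, -0.1925, 0.1925, 0.7698).
r_{12} = e_1·v_2 = -3.4641.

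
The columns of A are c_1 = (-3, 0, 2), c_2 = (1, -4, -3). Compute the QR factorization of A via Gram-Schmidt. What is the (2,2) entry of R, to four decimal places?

c_1 = (-3, 0, 2); ‖c_1‖ = 3.6056, so e_1 = (-0.8321, 0.0000, 0.5547).
e_1·c_2 = (-0.8321)·1 + 0.0000·(-4) + 0.5547·(-3) = -2.4962.
u_2 = c_2 + 2.4962·e_1 = (-1.0769, -4.0000, -1.6154).
r_{22} = ‖u_2‖ = 4.4463.

r_{22} = 4.4463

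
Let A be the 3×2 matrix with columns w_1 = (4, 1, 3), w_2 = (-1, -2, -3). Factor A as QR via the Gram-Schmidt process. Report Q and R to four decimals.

q_1 = w_1/‖w_1‖ = (4, 1, 3)/5.0990 = (0.7845, 0.1961, 0.5883).
r_{12} = q_1·w_2 = -2.9417.
u_2 = w_2 + 2.9417·q_1 = (1.3077, -1.4231, -1.2692).
‖u_2‖ = 2.3122, so q_2 = (0.5656, -0.6155, -0.5489).

Q = [[0.7845, 0.5656], [0.1961, -0.6155], [0.5883, -0.5489]], R = [[5.0990, -2.9417], [0.0000, 2.3122]]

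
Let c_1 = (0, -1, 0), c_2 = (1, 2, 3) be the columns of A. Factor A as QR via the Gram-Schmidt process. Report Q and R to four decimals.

c_1 = (0, -1, 0); ‖c_1‖ = 1.0000, so e_1 = (0.0000, -1.0000, 0.0000).
e_1·c_2 = 0.0000·1 + (-1.0000)·2 + 0.0000·3 = -2.0000.
u_2 = c_2 + 2.0000·e_1 = (1.0000, 0.0000, 3.0000).
‖u_2‖ = 3.1623, so e_2 = (0.3162, 0.0000, 0.9487).

Q = [[0.0000, 0.3162], [-1.0000, 0.0000], [0.0000, 0.9487]], R = [[1.0000, -2.0000], [0.0000, 3.1623]]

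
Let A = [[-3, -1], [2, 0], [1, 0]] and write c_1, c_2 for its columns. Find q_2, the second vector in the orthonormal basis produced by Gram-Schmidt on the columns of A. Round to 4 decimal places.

q_2 = (-0.5976, -0.7171, -0.3586)

c_1 = (-3, 2, 1); ‖c_1‖ = 3.7417, so q_1 = (-0.8018, 0.5345, 0.2673).
q_1·c_2 = (-0.8018)·(-1) + 0.5345·0 + 0.2673·0 = 0.8018.
u_2 = c_2 − 0.8018·q_1 = (-0.3571, -0.4286, -0.2143).
‖u_2‖ = 0.5976, so q_2 = (-0.5976, -0.7171, -0.3586).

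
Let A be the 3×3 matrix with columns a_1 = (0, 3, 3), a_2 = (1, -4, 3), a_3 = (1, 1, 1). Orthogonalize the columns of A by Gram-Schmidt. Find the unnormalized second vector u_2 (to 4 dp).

u_2 = (1.0000, -3.5000, 3.5000)

a_1 = (0, 3, 3); ‖a_1‖ = 4.2426, so e_1 = (0.0000, 0.7071, 0.7071).
e_1·a_2 = 0.0000·1 + 0.7071·(-4) + 0.7071·3 = -0.7071.
u_2 = a_2 + 0.7071·e_1 = (1.0000, -3.5000, 3.5000).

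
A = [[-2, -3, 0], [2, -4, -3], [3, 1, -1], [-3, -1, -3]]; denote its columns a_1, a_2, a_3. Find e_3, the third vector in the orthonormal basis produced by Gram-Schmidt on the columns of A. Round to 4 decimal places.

a_1 = (-2, 2, 3, -3); ‖a_1‖ = 5.0990, so e_1 = (-0.3922, 0.3922, 0.5883, -0.5883).
e_1·a_2 = (-0.3922)·(-3) + 0.3922·(-4) + 0.5883·1 + (-0.5883)·(-1) = 0.7845.
u_2 = a_2 − 0.7845·e_1 = (-2.6923, -4.3077, 0.5385, -0.5385).
‖u_2‖ = 5.1366, so e_2 = (-0.5241, -0.8386, 0.1048, -0.1048).
e_1·a_3 = (-0.3922)·0 + 0.3922·(-3) + 0.5883·(-1) + (-0.5883)·(-3) = 0.0000; e_2·a_3 = (-0.5241)·0 + (-0.8386)·(-3) + 0.1048·(-1) + (-0.1048)·(-3) = 2.7255.
u_3 = a_3 + 0.0000·e_1 − 2.7255·e_2 = (1.4286, -0.7143, -1.2857, -2.7143).
‖u_3‖ = 3.4017, so e_3 = (0.4200, -0.2100, -0.3780, -0.7979).

e_3 = (0.4200, -0.2100, -0.3780, -0.7979)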